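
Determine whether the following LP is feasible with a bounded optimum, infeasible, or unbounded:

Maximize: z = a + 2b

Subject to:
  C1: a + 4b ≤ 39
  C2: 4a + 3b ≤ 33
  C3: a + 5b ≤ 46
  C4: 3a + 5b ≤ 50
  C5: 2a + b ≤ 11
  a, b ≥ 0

Feasible with a bounded optimal solution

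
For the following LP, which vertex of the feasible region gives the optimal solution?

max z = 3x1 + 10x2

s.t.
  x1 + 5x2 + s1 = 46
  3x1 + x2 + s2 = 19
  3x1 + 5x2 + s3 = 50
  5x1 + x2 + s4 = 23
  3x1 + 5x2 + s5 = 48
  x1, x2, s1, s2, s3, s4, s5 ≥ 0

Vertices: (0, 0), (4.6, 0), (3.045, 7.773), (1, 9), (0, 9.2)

Evaluate the objective at each vertex of the feasible region:
  z(0, 0) = 0
  z(4.6, 0) = 13.8
  z(3.045, 7.773) = 86.86
  z(1, 9) = 93  ←
  z(0, 9.2) = 92
The maximum is at x1 = 1, x2 = 9.

(1, 9)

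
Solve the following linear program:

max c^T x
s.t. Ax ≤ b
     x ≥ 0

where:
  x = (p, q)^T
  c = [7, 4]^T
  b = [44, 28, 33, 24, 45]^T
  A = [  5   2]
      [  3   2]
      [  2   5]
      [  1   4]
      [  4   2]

Evaluate the objective at each vertex of the feasible region:
  z(0, 0) = 0
  z(8.8, 0) = 61.6
  z(8, 2) = 64  ←
  z(6.727, 3.909) = 62.73
  z(4, 5) = 48
  z(0, 6) = 24
The maximum is at p = 8, q = 2.

p = 8, q = 2, z = 64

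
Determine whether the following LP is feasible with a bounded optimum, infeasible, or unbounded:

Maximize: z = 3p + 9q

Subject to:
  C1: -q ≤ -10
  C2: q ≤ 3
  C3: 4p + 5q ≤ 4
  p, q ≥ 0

Infeasible (no feasible solution exists)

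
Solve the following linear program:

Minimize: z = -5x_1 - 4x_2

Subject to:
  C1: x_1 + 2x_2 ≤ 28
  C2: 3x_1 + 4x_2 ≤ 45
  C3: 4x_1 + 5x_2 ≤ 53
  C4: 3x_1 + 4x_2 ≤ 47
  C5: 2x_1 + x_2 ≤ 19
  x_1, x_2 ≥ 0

Evaluate the objective at each vertex of the feasible region:
  z(0, 0) = 0
  z(9.5, 0) = -47.5
  z(7, 5) = -55  ←
  z(0, 10.6) = -42.4
The minimum is at x_1 = 7, x_2 = 5.

x_1 = 7, x_2 = 5, z = -55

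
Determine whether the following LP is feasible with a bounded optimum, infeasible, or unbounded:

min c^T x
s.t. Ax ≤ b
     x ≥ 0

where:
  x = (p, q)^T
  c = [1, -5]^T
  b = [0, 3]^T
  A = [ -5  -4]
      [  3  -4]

Unbounded (objective can decrease without bound)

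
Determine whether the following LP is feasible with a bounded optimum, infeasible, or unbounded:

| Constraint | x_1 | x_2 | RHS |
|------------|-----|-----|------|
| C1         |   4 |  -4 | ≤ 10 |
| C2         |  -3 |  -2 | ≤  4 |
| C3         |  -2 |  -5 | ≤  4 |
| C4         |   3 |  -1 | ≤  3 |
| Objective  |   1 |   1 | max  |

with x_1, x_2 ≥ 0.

Unbounded (objective can increase without bound)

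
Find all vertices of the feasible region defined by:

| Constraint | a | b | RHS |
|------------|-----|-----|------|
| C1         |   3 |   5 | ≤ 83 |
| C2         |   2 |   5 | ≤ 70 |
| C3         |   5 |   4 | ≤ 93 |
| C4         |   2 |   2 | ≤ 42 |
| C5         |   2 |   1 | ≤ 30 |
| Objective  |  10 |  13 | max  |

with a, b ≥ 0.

(0, 0), (15, 0), (10, 10), (0, 14)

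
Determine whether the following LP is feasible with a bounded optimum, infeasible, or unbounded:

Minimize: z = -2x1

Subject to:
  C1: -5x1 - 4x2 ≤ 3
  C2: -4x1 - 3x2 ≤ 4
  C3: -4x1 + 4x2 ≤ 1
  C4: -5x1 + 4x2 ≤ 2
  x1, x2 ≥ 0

Unbounded (objective can decrease without bound)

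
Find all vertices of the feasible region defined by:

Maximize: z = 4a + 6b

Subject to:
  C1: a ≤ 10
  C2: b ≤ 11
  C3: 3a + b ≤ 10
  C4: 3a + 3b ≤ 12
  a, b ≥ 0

(0, 0), (3.333, 0), (3, 1), (0, 4)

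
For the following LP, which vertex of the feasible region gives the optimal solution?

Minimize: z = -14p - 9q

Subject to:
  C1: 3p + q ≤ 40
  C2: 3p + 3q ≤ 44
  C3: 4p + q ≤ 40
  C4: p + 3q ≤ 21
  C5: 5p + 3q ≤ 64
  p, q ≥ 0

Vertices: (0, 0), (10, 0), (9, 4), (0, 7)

Evaluate the objective at each vertex of the feasible region:
  z(0, 0) = 0
  z(10, 0) = -140
  z(9, 4) = -162  ←
  z(0, 7) = -63
The minimum is at p = 9, q = 4.

(9, 4)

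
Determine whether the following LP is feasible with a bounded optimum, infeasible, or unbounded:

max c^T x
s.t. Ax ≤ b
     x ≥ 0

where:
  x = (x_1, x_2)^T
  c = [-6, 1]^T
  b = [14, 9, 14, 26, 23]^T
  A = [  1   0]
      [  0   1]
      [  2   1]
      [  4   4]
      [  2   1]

Feasible with a bounded optimal solution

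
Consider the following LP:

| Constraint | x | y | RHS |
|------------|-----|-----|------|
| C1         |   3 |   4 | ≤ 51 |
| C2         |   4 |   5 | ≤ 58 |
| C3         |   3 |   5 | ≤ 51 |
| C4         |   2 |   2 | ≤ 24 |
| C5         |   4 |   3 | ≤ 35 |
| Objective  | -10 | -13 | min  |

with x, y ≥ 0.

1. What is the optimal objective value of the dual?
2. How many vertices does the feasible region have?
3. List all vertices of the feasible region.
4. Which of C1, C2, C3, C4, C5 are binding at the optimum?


1. -137
2. 4
3. (0, 0), (8.75, 0), (2, 9), (0, 10.2)
4. C3, C5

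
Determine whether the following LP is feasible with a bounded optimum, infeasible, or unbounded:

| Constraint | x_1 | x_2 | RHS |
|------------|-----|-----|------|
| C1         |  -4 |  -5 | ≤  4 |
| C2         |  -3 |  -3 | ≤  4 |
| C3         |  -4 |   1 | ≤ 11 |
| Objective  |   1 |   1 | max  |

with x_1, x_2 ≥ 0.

Unbounded (objective can increase without bound)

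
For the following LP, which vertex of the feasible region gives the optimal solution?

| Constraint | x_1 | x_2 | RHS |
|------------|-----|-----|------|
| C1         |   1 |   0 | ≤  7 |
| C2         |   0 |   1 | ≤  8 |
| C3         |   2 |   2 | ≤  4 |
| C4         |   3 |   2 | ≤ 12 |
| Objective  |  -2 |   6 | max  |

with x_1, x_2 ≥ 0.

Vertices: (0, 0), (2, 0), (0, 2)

Evaluate the objective at each vertex of the feasible region:
  z(0, 0) = 0
  z(2, 0) = -4
  z(0, 2) = 12  ←
The maximum is at x_1 = 0, x_2 = 2.

(0, 2)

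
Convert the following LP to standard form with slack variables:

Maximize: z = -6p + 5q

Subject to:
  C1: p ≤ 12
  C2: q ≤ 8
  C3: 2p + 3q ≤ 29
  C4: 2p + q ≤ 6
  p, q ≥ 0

max z = -6p + 5q

s.t.
  p + s1 = 12
  q + s2 = 8
  2p + 3q + s3 = 29
  2p + q + s4 = 6
  p, q, s1, s2, s3, s4 ≥ 0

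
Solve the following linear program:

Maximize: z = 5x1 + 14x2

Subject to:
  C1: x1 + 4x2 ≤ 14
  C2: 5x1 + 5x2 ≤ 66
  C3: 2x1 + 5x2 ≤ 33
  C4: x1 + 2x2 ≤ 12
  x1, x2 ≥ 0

Evaluate the objective at each vertex of the feasible region:
  z(0, 0) = 0
  z(12, 0) = 60
  z(10, 1) = 64  ←
  z(0, 3.5) = 49
The maximum is at x1 = 10, x2 = 1.

x1 = 10, x2 = 1, z = 64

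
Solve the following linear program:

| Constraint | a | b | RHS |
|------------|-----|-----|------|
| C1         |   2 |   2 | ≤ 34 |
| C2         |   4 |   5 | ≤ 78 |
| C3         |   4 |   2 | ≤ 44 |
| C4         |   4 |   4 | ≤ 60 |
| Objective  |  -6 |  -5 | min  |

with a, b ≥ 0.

Evaluate the objective at each vertex of the feasible region:
  z(0, 0) = 0
  z(11, 0) = -66
  z(7, 8) = -82  ←
  z(0, 15) = -75
The minimum is at a = 7, b = 8.

a = 7, b = 8, z = -82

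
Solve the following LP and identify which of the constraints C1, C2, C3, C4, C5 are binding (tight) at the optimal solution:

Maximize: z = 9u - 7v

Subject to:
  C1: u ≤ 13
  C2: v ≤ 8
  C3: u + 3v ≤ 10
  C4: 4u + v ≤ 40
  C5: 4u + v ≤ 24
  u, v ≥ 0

At u = 6, v = 0, compute slack b - a·x for each constraint:
  C1: 13 − 6 = 7  (slack)
  C2: 8 − 0 = 8  (slack)
  C3: 10 − 6 = 4  (slack)
  C4: 40 − 24 = 16  (slack)
  C5: 24 − 24 = 0  (binding)

Optimal: u = 6, v = 0
Binding: C5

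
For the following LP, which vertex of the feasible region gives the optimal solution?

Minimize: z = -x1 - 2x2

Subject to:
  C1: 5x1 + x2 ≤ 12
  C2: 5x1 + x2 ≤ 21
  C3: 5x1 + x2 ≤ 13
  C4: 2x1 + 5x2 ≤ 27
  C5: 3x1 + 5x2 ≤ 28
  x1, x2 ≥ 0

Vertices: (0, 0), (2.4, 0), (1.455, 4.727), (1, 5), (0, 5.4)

Evaluate the objective at each vertex of the feasible region:
  z(0, 0) = 0
  z(2.4, 0) = -2.4
  z(1.455, 4.727) = -10.91
  z(1, 5) = -11  ←
  z(0, 5.4) = -10.8
The minimum is at x1 = 1, x2 = 5.

(1, 5)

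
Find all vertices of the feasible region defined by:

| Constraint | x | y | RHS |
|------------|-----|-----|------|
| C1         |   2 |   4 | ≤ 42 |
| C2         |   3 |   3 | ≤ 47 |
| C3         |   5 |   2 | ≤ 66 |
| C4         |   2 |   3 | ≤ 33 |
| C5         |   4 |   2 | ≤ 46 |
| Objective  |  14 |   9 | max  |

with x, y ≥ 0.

(0, 0), (11.5, 0), (9, 5), (3, 9), (0, 10.5)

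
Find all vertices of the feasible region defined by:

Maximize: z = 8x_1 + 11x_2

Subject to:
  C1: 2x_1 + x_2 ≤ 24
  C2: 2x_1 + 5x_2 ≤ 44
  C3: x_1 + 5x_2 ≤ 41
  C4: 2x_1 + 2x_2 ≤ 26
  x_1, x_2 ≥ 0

(0, 0), (12, 0), (11, 2), (7, 6), (3, 7.6), (0, 8.2)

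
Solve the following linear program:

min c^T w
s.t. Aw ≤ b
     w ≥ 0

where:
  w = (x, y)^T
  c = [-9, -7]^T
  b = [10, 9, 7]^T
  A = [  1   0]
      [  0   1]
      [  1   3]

Evaluate the objective at each vertex of the feasible region:
  z(0, 0) = 0
  z(7, 0) = -63  ←
  z(0, 2.333) = -16.33
The minimum is at x = 7, y = 0.

x = 7, y = 0, z = -63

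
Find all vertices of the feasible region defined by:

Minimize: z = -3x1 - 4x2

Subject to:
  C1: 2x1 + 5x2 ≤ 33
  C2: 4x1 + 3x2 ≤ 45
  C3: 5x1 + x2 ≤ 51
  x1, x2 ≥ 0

(0, 0), (10.2, 0), (9.818, 1.909), (9, 3), (0, 6.6)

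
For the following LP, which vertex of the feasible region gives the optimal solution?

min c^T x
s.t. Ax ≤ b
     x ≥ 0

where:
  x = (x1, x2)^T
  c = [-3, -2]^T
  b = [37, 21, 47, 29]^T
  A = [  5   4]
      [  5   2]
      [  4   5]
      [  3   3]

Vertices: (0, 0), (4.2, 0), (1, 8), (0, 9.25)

Evaluate the objective at each vertex of the feasible region:
  z(0, 0) = 0
  z(4.2, 0) = -12.6
  z(1, 8) = -19  ←
  z(0, 9.25) = -18.5
The minimum is at x1 = 1, x2 = 8.

(1, 8)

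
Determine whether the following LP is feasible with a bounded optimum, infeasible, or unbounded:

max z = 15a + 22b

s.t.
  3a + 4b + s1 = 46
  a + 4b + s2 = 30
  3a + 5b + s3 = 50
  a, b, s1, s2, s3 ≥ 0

Feasible with a bounded optimal solution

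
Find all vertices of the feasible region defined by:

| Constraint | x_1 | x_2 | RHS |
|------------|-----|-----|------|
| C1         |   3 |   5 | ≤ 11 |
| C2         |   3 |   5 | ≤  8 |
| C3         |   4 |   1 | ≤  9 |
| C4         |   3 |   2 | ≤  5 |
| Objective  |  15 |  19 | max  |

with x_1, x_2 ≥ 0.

(0, 0), (1.667, 0), (1, 1), (0, 1.6)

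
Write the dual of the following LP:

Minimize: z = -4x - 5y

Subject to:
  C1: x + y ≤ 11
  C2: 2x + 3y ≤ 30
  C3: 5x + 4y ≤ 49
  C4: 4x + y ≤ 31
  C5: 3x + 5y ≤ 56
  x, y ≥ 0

Primal min cᵀx s.t. Ax ≤ b, x ≥ 0  →  Dual max −bᵀy s.t. Aᵀy ≥ −c, y ≥ 0.

Maximize: z = -11y1 - 30y2 - 49y3 - 31y4 - 56y5

Subject to:
  y1 + 2y2 + 5y3 + 4y4 + 3y5 ≥ 4
  y1 + 3y2 + 4y3 + y4 + 5y5 ≥ 5
  y1, y2, y3, y4, y5 ≥ 0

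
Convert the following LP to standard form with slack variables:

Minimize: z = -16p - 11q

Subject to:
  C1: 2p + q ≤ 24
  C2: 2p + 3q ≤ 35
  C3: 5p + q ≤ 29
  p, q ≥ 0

min z = -16p - 11q

s.t.
  2p + q + s1 = 24
  2p + 3q + s2 = 35
  5p + q + s3 = 29
  p, q, s1, s2, s3 ≥ 0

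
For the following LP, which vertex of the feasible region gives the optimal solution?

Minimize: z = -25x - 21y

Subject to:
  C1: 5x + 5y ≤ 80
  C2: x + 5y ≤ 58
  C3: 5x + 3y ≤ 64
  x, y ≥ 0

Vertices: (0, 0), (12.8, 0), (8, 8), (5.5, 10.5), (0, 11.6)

Evaluate the objective at each vertex of the feasible region:
  z(0, 0) = 0
  z(12.8, 0) = -320
  z(8, 8) = -368  ←
  z(5.5, 10.5) = -358
  z(0, 11.6) = -243.6
The minimum is at x = 8, y = 8.

(8, 8)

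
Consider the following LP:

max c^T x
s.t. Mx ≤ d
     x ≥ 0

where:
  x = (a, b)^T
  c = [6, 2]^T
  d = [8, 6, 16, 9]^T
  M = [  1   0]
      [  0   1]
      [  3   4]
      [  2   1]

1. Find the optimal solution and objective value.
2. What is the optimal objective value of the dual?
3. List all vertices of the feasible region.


1. a = 4.5, b = 0, z = 27
2. 27
3. (0, 0), (4.5, 0), (4, 1), (0, 4)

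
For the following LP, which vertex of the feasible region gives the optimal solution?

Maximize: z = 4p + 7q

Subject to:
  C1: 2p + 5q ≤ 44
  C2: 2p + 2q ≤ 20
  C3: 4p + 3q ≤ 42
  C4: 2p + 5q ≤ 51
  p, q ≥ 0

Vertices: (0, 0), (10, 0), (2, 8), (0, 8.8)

Evaluate the objective at each vertex of the feasible region:
  z(0, 0) = 0
  z(10, 0) = 40
  z(2, 8) = 64  ←
  z(0, 8.8) = 61.6
The maximum is at p = 2, q = 8.

(2, 8)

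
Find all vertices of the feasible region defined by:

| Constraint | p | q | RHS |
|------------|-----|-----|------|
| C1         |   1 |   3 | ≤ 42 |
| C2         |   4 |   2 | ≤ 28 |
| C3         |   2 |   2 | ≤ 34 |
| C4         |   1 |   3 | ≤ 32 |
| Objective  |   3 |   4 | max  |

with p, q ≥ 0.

(0, 0), (7, 0), (2, 10), (0, 10.67)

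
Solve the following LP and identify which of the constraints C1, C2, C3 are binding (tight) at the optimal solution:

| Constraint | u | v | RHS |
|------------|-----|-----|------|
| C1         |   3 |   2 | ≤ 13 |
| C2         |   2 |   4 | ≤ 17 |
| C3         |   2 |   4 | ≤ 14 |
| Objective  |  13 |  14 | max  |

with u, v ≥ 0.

At u = 3, v = 2, compute slack b - a·x for each constraint:
  C1: 13 − 13 = 0  (binding)
  C2: 17 − 14 = 3  (slack)
  C3: 14 − 14 = 0  (binding)

Optimal: u = 3, v = 2
Binding: C1, C3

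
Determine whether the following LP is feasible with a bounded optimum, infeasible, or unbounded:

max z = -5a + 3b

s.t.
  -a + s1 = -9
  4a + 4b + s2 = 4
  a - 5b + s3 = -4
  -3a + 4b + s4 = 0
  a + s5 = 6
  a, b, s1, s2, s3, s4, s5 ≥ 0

Infeasible (no feasible solution exists)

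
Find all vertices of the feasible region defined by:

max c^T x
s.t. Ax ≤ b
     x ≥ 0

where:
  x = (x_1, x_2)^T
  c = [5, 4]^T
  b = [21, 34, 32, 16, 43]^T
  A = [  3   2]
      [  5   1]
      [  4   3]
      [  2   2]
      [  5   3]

(0, 0), (6.8, 0), (6.714, 0.4286), (5, 3), (0, 8)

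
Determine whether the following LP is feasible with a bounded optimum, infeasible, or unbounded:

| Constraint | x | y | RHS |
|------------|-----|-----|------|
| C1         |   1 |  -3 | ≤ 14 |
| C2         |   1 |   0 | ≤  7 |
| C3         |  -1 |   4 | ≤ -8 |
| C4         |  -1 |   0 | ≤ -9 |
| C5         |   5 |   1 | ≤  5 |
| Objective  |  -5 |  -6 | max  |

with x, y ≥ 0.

Infeasible (no feasible solution exists)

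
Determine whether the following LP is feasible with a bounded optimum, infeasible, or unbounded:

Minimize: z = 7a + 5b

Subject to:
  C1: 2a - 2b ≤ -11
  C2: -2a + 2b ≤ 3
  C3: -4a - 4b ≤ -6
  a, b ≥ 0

Infeasible (no feasible solution exists)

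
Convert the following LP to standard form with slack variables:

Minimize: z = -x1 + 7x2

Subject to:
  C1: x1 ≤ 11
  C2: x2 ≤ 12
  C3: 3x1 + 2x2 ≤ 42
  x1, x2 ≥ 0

min z = -x1 + 7x2

s.t.
  x1 + s1 = 11
  x2 + s2 = 12
  3x1 + 2x2 + s3 = 42
  x1, x2, s1, s2, s3 ≥ 0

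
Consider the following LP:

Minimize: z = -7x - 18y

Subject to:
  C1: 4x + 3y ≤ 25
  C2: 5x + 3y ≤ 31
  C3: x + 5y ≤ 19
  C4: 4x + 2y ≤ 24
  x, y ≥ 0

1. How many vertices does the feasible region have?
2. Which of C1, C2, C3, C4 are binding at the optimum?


1. 5
2. C1, C3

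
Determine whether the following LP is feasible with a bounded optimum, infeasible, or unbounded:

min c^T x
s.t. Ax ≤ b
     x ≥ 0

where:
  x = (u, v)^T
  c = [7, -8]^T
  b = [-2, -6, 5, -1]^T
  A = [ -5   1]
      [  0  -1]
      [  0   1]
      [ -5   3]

Infeasible (no feasible solution exists)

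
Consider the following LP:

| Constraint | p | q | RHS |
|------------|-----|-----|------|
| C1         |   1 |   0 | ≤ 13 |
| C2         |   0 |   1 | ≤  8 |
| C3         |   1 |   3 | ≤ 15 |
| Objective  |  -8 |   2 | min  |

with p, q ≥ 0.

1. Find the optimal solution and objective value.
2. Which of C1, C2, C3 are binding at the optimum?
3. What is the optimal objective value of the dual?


1. p = 13, q = 0, z = -104
2. C1
3. -104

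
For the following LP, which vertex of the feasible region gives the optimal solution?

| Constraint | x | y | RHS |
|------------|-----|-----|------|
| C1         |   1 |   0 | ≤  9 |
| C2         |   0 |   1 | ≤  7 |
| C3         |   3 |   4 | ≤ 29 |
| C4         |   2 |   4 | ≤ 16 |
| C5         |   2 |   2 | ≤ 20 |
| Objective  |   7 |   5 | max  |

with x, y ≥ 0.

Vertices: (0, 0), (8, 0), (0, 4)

Evaluate the objective at each vertex of the feasible region:
  z(0, 0) = 0
  z(8, 0) = 56  ←
  z(0, 4) = 20
The maximum is at x = 8, y = 0.

(8, 0)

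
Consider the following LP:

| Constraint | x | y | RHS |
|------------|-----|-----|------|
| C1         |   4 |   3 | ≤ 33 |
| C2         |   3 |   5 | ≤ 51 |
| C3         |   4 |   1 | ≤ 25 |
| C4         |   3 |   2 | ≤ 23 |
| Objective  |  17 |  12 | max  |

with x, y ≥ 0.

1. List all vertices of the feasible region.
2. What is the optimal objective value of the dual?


1. (0, 0), (6.25, 0), (5.4, 3.4), (3, 7), (1.091, 9.545), (0, 10.2)
2. 135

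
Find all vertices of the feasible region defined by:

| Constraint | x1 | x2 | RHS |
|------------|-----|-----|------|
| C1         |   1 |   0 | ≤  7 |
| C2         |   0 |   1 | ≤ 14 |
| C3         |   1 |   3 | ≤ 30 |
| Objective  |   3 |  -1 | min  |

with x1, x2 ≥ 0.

(0, 0), (7, 0), (7, 7.667), (0, 10)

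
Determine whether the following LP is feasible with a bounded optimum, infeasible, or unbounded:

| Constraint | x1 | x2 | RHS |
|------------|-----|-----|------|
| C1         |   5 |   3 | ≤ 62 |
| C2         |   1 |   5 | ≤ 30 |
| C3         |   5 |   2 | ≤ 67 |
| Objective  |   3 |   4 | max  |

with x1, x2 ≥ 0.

Feasible with a bounded optimal solution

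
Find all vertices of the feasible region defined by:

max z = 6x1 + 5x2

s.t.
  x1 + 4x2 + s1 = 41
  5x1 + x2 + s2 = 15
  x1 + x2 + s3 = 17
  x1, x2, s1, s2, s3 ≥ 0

(0, 0), (3, 0), (1, 10), (0, 10.25)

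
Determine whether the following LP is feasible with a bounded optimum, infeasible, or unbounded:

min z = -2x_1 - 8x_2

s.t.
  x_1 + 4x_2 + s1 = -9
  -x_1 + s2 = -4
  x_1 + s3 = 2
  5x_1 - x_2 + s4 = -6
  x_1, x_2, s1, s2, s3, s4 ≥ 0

Infeasible (no feasible solution exists)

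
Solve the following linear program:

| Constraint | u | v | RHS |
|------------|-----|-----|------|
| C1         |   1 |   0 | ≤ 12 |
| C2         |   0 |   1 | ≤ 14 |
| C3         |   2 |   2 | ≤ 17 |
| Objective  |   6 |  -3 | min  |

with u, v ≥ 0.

Evaluate the objective at each vertex of the feasible region:
  z(0, 0) = 0
  z(8.5, 0) = 51
  z(0, 8.5) = -25.5  ←
The minimum is at u = 0, v = 8.5.

u = 0, v = 8.5, z = -25.5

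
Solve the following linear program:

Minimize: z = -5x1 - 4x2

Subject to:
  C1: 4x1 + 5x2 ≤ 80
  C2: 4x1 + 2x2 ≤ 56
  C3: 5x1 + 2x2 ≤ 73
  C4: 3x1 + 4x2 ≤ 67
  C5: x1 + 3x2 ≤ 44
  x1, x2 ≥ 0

Evaluate the objective at each vertex of the feasible region:
  z(0, 0) = 0
  z(14, 0) = -70
  z(10, 8) = -82  ←
  z(2.857, 13.71) = -69.14
  z(0, 14.67) = -58.67
The minimum is at x1 = 10, x2 = 8.

x1 = 10, x2 = 8, z = -82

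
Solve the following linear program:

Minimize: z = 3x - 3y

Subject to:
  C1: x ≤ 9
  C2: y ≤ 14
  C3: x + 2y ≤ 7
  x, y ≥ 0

Evaluate the objective at each vertex of the feasible region:
  z(0, 0) = 0
  z(7, 0) = 21
  z(0, 3.5) = -10.5  ←
The minimum is at x = 0, y = 3.5.

x = 0, y = 3.5, z = -10.5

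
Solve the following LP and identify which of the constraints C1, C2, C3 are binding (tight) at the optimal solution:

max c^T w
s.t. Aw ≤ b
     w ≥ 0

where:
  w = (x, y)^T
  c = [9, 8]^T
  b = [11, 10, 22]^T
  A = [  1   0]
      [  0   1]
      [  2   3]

At x = 11, y = 0, compute slack b - a·x for each constraint:
  C1: 11 − 11 = 0  (binding)
  C2: 10 − 0 = 10  (slack)
  C3: 22 − 22 = 0  (binding)

Optimal: x = 11, y = 0
Binding: C1, C3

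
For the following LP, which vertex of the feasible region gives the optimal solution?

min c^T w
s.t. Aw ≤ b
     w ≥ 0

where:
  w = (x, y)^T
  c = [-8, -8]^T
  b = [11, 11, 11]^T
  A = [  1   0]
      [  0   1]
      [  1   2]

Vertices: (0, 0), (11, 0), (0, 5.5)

Evaluate the objective at each vertex of the feasible region:
  z(0, 0) = 0
  z(11, 0) = -88  ←
  z(0, 5.5) = -44
The minimum is at x = 11, y = 0.

(11, 0)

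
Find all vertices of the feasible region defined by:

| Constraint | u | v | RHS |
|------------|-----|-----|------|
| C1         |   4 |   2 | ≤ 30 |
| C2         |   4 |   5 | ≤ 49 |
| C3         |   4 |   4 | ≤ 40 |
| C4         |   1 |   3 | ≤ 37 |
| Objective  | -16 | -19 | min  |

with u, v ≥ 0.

(0, 0), (7.5, 0), (5, 5), (1, 9), (0, 9.8)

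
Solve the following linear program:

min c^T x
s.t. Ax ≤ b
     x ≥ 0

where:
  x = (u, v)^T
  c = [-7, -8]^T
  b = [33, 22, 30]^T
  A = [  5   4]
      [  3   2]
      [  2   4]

Evaluate the objective at each vertex of the feasible region:
  z(0, 0) = 0
  z(6.6, 0) = -46.2
  z(1, 7) = -63  ←
  z(0, 7.5) = -60
The minimum is at u = 1, v = 7.

u = 1, v = 7, z = -63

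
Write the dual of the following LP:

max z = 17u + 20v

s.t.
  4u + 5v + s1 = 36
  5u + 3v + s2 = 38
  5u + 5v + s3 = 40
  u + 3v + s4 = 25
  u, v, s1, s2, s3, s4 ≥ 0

Primal max cᵀx s.t. Ax ≤ b, x ≥ 0  →  Dual min bᵀy s.t. Aᵀy ≥ c, y ≥ 0.

Minimize: z = 36y1 + 38y2 + 40y3 + 25y4

Subject to:
  4y1 + 5y2 + 5y3 + y4 ≥ 17
  5y1 + 3y2 + 5y3 + 3y4 ≥ 20
  y1, y2, y3, y4 ≥ 0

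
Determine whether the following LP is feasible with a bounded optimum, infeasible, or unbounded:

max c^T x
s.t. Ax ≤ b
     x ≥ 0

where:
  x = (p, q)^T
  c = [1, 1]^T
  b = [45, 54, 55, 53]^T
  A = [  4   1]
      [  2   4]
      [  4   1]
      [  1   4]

Feasible with a bounded optimal solution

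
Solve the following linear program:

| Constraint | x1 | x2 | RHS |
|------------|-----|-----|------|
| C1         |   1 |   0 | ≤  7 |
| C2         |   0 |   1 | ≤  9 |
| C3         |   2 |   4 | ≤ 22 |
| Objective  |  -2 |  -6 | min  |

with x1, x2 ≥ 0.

Evaluate the objective at each vertex of the feasible region:
  z(0, 0) = 0
  z(7, 0) = -14
  z(7, 2) = -26
  z(0, 5.5) = -33  ←
The minimum is at x1 = 0, x2 = 5.5.

x1 = 0, x2 = 5.5, z = -33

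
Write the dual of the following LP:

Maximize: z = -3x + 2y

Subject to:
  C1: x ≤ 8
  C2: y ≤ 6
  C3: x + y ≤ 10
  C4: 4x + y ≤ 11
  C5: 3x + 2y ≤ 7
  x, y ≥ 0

Primal max cᵀx s.t. Ax ≤ b, x ≥ 0  →  Dual min bᵀy s.t. Aᵀy ≥ c, y ≥ 0.

Minimize: z = 8y1 + 6y2 + 10y3 + 11y4 + 7y5

Subject to:
  y1 + y3 + 4y4 + 3y5 ≥ -3
  y2 + y3 + y4 + 2y5 ≥ 2
  y1, y2, y3, y4, y5 ≥ 0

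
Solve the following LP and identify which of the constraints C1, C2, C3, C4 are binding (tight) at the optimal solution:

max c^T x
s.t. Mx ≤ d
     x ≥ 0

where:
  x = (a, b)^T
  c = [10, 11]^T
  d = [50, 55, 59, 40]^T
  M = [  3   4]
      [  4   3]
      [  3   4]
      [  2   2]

At a = 10, b = 5, compute slack b - a·x for each constraint:
  C1: 50 − 50 = 0  (binding)
  C2: 55 − 55 = 0  (binding)
  C3: 59 − 50 = 9  (slack)
  C4: 40 − 30 = 10  (slack)

Optimal: a = 10, b = 5
Binding: C1, C2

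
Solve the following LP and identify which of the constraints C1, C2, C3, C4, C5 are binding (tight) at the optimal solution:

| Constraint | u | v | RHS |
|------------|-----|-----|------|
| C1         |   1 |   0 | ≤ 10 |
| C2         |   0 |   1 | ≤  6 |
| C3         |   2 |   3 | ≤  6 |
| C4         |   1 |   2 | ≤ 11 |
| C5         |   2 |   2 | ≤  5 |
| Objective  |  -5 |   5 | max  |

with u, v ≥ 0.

At u = 0, v = 2, compute slack b - a·x for each constraint:
  C1: 10 − 0 = 10  (slack)
  C2: 6 − 2 = 4  (slack)
  C3: 6 − 6 = 0  (binding)
  C4: 11 − 4 = 7  (slack)
  C5: 5 − 4 = 1  (slack)

Optimal: u = 0, v = 2
Binding: C3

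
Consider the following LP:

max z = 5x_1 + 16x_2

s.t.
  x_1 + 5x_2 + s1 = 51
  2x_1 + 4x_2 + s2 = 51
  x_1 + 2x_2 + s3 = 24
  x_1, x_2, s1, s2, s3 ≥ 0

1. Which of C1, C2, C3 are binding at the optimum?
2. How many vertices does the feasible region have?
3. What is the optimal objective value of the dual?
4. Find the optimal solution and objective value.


1. C1, C3
2. 4
3. 174
4. x_1 = 6, x_2 = 9, z = 174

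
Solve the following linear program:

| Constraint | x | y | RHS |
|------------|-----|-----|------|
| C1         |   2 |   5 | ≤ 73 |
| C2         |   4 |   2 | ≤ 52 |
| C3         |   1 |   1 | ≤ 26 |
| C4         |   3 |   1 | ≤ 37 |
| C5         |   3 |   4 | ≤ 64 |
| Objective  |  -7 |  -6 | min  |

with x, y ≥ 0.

Evaluate the objective at each vertex of the feasible region:
  z(0, 0) = 0
  z(12.33, 0) = -86.33
  z(11, 4) = -101
  z(8, 10) = -116  ←
  z(4, 13) = -106
  z(0, 14.6) = -87.6
The minimum is at x = 8, y = 10.

x = 8, y = 10, z = -116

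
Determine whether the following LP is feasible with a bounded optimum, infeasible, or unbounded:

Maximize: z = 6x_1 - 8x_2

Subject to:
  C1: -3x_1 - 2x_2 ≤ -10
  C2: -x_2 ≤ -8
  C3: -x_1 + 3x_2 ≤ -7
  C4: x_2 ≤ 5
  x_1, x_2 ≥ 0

Infeasible (no feasible solution exists)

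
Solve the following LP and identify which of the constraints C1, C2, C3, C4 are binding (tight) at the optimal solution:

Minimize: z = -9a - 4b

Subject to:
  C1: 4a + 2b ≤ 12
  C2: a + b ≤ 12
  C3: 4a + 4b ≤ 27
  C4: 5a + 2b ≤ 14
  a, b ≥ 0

At a = 2, b = 2, compute slack b - a·x for each constraint:
  C1: 12 − 12 = 0  (binding)
  C2: 12 − 4 = 8  (slack)
  C3: 27 − 16 = 11  (slack)
  C4: 14 − 14 = 0  (binding)

Optimal: a = 2, b = 2
Binding: C1, C4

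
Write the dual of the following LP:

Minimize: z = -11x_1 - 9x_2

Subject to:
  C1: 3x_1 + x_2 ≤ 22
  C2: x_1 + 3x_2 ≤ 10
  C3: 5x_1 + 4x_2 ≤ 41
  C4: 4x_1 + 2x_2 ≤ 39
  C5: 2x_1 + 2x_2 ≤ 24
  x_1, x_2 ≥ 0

Primal min cᵀx s.t. Ax ≤ b, x ≥ 0  →  Dual max −bᵀy s.t. Aᵀy ≥ −c, y ≥ 0.

Maximize: z = -22y1 - 10y2 - 41y3 - 39y4 - 24y5

Subject to:
  3y1 + y2 + 5y3 + 4y4 + 2y5 ≥ 11
  y1 + 3y2 + 4y3 + 2y4 + 2y5 ≥ 9
  y1, y2, y3, y4, y5 ≥ 0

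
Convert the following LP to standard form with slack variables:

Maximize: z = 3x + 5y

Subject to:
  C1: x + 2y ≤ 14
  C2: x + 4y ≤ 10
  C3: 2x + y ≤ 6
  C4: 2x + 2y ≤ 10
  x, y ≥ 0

max z = 3x + 5y

s.t.
  x + 2y + s1 = 14
  x + 4y + s2 = 10
  2x + y + s3 = 6
  2x + 2y + s4 = 10
  x, y, s1, s2, s3, s4 ≥ 0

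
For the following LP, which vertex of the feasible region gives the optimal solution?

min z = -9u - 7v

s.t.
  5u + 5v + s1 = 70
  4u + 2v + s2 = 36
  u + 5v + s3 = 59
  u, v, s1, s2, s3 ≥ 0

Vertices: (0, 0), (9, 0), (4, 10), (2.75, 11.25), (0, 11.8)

Evaluate the objective at each vertex of the feasible region:
  z(0, 0) = 0
  z(9, 0) = -81
  z(4, 10) = -106  ←
  z(2.75, 11.25) = -103.5
  z(0, 11.8) = -82.6
The minimum is at u = 4, v = 10.

(4, 10)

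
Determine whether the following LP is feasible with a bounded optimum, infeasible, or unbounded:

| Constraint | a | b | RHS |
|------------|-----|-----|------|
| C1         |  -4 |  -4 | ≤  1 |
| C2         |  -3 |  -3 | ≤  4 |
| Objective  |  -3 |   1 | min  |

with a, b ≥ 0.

Unbounded (objective can decrease without bound)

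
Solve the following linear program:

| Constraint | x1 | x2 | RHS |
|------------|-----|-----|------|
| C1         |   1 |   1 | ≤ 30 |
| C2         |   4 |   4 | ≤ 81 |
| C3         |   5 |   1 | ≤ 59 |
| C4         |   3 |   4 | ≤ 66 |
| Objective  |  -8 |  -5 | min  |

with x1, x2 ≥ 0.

Evaluate the objective at each vertex of the feasible region:
  z(0, 0) = 0
  z(11.8, 0) = -94.4
  z(10, 9) = -125  ←
  z(0, 16.5) = -82.5
The minimum is at x1 = 10, x2 = 9.

x1 = 10, x2 = 9, z = -125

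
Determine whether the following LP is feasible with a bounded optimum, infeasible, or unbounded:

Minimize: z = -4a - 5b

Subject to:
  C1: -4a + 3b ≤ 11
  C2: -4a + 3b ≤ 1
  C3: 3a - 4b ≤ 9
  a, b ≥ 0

Unbounded (objective can decrease without bound)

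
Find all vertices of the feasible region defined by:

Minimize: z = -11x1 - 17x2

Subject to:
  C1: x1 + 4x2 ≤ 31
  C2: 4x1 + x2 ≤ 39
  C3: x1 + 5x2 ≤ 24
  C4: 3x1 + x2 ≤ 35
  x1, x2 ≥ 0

(0, 0), (9.75, 0), (9, 3), (0, 4.8)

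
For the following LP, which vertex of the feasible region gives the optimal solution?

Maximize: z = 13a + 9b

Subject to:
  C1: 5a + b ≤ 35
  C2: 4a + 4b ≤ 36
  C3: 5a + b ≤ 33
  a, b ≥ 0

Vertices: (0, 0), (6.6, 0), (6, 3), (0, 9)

Evaluate the objective at each vertex of the feasible region:
  z(0, 0) = 0
  z(6.6, 0) = 85.8
  z(6, 3) = 105  ←
  z(0, 9) = 81
The maximum is at a = 6, b = 3.

(6, 3)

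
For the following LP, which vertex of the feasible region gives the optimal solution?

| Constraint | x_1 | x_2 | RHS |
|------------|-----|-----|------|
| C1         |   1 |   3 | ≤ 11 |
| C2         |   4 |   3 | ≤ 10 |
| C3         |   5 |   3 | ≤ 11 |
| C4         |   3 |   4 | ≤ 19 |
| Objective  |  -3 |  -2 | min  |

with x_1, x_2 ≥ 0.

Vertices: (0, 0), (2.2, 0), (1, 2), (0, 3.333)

Evaluate the objective at each vertex of the feasible region:
  z(0, 0) = 0
  z(2.2, 0) = -6.6
  z(1, 2) = -7  ←
  z(0, 3.333) = -6.667
The minimum is at x_1 = 1, x_2 = 2.

(1, 2)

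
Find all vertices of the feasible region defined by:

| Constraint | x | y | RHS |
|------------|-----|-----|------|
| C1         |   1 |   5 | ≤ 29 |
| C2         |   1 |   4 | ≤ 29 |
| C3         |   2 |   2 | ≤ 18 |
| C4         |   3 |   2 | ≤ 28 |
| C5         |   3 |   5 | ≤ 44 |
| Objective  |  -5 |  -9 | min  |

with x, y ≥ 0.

(0, 0), (9, 0), (4, 5), (0, 5.8)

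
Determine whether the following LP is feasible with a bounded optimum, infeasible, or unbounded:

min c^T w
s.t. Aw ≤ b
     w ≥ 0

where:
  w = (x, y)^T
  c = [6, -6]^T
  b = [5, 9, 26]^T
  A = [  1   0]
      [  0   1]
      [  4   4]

Feasible with a bounded optimal solution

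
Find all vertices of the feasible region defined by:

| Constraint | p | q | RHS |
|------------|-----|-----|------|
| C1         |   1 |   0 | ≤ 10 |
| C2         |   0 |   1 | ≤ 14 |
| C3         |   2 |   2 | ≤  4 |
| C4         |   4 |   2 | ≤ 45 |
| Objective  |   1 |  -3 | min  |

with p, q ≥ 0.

(0, 0), (2, 0), (0, 2)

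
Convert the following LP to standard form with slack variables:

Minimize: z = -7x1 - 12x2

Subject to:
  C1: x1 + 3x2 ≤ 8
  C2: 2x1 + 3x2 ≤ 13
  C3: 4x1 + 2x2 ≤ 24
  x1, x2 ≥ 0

min z = -7x1 - 12x2

s.t.
  x1 + 3x2 + s1 = 8
  2x1 + 3x2 + s2 = 13
  4x1 + 2x2 + s3 = 24
  x1, x2, s1, s2, s3 ≥ 0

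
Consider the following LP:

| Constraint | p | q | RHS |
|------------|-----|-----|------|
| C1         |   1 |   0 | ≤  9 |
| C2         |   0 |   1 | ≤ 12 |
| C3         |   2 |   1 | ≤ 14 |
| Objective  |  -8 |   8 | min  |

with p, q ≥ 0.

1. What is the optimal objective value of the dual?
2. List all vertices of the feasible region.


1. -56
2. (0, 0), (7, 0), (1, 12), (0, 12)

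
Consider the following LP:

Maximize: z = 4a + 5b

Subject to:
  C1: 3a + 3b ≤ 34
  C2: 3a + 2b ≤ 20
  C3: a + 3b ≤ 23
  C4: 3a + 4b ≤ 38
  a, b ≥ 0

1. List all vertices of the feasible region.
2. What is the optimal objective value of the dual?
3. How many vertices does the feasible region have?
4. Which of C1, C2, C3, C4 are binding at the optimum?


1. (0, 0), (6.667, 0), (2, 7), (0, 7.667)
2. 43
3. 4
4. C2, C3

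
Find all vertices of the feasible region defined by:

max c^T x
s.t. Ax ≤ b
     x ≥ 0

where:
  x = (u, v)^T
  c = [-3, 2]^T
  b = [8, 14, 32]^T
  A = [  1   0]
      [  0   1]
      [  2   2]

(0, 0), (8, 0), (8, 8), (2, 14), (0, 14)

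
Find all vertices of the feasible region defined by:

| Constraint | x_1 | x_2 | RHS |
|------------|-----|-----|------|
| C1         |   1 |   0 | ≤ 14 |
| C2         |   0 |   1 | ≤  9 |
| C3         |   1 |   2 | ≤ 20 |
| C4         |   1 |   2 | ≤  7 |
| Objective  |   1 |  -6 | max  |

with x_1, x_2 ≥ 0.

(0, 0), (7, 0), (0, 3.5)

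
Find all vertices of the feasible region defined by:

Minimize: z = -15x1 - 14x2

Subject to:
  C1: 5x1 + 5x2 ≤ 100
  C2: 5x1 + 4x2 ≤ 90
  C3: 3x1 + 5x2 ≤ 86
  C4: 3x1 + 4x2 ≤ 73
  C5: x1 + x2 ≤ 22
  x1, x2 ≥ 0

(0, 0), (18, 0), (10, 10), (7, 13), (0, 17.2)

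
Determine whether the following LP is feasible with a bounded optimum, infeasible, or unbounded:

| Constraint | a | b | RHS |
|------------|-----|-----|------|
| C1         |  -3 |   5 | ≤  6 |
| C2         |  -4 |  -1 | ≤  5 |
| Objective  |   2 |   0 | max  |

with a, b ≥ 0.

Unbounded (objective can increase without bound)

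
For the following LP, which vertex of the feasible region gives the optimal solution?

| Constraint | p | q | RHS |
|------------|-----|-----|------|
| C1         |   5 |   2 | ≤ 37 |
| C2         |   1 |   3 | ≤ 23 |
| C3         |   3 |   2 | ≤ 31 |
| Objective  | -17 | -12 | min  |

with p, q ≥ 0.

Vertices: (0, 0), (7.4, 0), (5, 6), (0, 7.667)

Evaluate the objective at each vertex of the feasible region:
  z(0, 0) = 0
  z(7.4, 0) = -125.8
  z(5, 6) = -157  ←
  z(0, 7.667) = -92
The minimum is at p = 5, q = 6.

(5, 6)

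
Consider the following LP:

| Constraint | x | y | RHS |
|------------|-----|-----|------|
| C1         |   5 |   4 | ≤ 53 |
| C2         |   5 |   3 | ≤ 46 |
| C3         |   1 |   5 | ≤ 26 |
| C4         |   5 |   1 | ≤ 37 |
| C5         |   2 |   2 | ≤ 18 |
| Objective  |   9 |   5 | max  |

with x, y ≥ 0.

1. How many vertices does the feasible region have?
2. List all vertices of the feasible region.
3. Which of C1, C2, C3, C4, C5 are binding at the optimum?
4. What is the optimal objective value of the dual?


1. 5
2. (0, 0), (7.4, 0), (7, 2), (4.75, 4.25), (0, 5.2)
3. C4, C5
4. 73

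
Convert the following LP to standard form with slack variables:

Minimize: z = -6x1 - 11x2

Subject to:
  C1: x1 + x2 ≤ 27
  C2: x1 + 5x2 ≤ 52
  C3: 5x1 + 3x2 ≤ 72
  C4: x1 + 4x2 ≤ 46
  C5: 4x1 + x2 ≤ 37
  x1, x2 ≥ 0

min z = -6x1 - 11x2

s.t.
  x1 + x2 + s1 = 27
  x1 + 5x2 + s2 = 52
  5x1 + 3x2 + s3 = 72
  x1 + 4x2 + s4 = 46
  4x1 + x2 + s5 = 37
  x1, x2, s1, s2, s3, s4, s5 ≥ 0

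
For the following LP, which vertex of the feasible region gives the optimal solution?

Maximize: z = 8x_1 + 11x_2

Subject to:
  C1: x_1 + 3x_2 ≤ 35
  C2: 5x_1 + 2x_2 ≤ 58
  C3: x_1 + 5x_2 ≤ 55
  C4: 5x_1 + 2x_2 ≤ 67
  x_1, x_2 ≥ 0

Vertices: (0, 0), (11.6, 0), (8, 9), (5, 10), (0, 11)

Evaluate the objective at each vertex of the feasible region:
  z(0, 0) = 0
  z(11.6, 0) = 92.8
  z(8, 9) = 163  ←
  z(5, 10) = 150
  z(0, 11) = 121
The maximum is at x_1 = 8, x_2 = 9.

(8, 9)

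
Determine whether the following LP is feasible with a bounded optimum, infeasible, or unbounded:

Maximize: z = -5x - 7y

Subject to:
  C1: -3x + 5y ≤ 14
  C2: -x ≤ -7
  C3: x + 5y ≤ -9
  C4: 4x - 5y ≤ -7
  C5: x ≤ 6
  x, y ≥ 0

Infeasible (no feasible solution exists)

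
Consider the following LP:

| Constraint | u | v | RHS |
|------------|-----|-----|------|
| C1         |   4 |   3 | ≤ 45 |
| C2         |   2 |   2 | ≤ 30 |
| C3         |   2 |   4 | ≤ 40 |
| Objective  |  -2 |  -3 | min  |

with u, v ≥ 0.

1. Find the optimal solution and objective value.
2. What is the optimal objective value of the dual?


1. u = 6, v = 7, z = -33
2. -33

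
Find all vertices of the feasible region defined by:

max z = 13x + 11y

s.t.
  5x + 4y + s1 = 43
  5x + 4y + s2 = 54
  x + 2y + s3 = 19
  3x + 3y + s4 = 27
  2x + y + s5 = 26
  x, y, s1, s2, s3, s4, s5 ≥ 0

(0, 0), (8.6, 0), (7, 2), (0, 9)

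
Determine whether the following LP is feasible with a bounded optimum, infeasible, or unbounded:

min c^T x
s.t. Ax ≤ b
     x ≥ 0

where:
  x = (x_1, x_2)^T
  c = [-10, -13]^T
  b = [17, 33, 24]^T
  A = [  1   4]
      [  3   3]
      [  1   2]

Feasible with a bounded optimal solution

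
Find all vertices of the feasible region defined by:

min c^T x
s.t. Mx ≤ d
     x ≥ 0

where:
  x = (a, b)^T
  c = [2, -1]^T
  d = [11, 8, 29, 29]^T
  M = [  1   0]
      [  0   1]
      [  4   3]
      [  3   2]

(0, 0), (7.25, 0), (1.25, 8), (0, 8)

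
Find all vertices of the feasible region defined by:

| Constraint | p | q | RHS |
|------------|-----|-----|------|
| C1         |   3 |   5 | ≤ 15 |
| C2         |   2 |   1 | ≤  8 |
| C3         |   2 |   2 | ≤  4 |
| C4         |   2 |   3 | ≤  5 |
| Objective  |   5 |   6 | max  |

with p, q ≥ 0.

(0, 0), (2, 0), (1, 1), (0, 1.667)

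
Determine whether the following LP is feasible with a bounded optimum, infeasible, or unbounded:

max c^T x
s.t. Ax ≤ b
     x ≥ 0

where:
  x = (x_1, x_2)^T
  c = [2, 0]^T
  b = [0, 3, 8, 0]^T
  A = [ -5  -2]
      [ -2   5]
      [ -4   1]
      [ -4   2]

Unbounded (objective can increase without bound)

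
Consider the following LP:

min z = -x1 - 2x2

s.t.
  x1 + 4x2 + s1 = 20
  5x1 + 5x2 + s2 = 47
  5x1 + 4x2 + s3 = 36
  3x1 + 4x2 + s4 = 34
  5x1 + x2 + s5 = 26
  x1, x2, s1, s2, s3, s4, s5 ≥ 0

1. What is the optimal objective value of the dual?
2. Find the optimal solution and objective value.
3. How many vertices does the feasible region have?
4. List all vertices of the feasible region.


1. -12
2. x1 = 4, x2 = 4, z = -12
3. 5
4. (0, 0), (5.2, 0), (4.533, 3.333), (4, 4), (0, 5)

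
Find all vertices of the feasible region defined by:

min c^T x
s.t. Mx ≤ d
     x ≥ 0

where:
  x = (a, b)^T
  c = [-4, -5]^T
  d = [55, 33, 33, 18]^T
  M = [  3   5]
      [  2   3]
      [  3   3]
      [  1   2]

(0, 0), (11, 0), (4, 7), (0, 9)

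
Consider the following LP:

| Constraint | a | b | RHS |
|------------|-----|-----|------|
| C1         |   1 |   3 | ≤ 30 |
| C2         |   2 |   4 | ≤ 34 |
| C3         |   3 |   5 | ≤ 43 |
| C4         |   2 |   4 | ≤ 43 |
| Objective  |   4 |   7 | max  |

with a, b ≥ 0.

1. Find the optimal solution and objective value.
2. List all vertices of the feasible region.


1. a = 1, b = 8, z = 60
2. (0, 0), (14.33, 0), (1, 8), (0, 8.5)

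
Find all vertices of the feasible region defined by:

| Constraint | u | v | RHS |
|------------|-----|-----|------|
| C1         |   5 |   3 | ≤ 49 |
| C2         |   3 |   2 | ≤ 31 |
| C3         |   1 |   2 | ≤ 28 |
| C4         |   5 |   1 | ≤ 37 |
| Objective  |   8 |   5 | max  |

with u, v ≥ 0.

(0, 0), (7.4, 0), (6.2, 6), (5, 8), (1.5, 13.25), (0, 14)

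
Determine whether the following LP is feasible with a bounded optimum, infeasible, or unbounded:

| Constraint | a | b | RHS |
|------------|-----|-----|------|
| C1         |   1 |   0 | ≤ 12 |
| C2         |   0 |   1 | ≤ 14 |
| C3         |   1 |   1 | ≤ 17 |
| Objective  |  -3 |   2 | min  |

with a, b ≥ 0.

Feasible with a bounded optimal solution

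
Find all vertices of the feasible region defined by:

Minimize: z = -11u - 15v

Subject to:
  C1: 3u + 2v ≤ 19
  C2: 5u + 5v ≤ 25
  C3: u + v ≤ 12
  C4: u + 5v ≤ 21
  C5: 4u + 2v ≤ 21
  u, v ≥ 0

(0, 0), (5, 0), (1, 4), (0, 4.2)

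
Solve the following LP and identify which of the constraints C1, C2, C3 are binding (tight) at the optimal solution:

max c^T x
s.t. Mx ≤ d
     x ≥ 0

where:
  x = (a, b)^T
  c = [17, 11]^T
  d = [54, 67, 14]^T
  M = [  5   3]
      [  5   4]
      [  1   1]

At a = 6, b = 8, compute slack b - a·x for each constraint:
  C1: 54 − 54 = 0  (binding)
  C2: 67 − 62 = 5  (slack)
  C3: 14 − 14 = 0  (binding)

Optimal: a = 6, b = 8
Binding: C1, C3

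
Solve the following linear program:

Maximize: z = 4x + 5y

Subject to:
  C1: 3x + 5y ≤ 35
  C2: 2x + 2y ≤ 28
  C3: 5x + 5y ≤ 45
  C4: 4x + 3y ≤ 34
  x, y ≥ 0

Evaluate the objective at each vertex of the feasible region:
  z(0, 0) = 0
  z(8.5, 0) = 34
  z(7, 2) = 38
  z(5, 4) = 40  ←
  z(0, 7) = 35
The maximum is at x = 5, y = 4.

x = 5, y = 4, z = 40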